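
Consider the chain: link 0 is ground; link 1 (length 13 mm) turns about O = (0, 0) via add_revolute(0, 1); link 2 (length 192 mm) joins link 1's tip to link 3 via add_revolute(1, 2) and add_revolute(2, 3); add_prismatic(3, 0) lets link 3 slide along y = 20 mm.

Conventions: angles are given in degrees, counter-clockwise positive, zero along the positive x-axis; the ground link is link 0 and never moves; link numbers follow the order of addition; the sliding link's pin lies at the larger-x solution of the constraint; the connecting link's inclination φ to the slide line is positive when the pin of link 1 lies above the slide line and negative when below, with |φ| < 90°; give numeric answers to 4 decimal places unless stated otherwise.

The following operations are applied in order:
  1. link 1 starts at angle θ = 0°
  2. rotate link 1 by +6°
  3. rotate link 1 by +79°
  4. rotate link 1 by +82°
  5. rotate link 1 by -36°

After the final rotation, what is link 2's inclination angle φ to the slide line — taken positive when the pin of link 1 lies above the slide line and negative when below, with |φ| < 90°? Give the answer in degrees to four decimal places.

geometry: r = 13 mm, L = 192 mm, e = 20 mm; θ starts at 0°
rotate link 1 by +6°: θ ← 0° +6° = 6°
rotate link 1 by +79°: θ ← 6° +79° = 85°
rotate link 1 by +82°: θ ← 85° +82° = 167°
rotate link 1 by -36°: θ ← 167° -36° = 131°
h = r sin θ − e = 9.811225 − 20 = -10.188775
sin φ = h / L = -10.188775 / 192 = -0.05306654
φ = arcsin(-0.05306654) = -3.041918°

-3.0419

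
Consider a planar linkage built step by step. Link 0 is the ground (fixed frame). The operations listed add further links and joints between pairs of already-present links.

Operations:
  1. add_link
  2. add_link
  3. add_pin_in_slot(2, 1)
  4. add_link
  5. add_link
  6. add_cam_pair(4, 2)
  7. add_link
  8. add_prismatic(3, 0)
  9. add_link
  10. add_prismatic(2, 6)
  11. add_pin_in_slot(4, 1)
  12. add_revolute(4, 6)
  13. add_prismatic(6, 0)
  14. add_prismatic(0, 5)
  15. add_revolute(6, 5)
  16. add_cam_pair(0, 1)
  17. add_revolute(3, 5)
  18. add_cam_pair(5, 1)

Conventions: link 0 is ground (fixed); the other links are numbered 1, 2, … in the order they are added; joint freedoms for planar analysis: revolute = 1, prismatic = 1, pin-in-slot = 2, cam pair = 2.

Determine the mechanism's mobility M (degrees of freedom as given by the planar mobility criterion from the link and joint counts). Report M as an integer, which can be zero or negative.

ground; <1,0,0>
#1 <2,0,0>
#2 <3,0,0>
PS:2↔1 J2 <3,0,1>
#3 <4,0,1>
#4 <5,0,1>
C:4↔2 J2 <5,0,2>
#5 <6,0,2>
P:3↔0 J1 <6,1,2>
#6 <7,1,2>
P:2↔6 J1 <7,2,2>
PS:4↔1 J2 <7,2,3>
R:4↔6 J1 <7,3,3>
P:6↔0 J1 <7,4,3>
P:0↔5 J1 <7,5,3>
R:6↔5 J1 <7,6,3>
C:0↔1 J2 <7,6,4>
R:3↔5 J1 <7,7,4>
C:5↔1 J2 <7,7,5>
3×6 − 2×7 − 1×5 = -1

M = -1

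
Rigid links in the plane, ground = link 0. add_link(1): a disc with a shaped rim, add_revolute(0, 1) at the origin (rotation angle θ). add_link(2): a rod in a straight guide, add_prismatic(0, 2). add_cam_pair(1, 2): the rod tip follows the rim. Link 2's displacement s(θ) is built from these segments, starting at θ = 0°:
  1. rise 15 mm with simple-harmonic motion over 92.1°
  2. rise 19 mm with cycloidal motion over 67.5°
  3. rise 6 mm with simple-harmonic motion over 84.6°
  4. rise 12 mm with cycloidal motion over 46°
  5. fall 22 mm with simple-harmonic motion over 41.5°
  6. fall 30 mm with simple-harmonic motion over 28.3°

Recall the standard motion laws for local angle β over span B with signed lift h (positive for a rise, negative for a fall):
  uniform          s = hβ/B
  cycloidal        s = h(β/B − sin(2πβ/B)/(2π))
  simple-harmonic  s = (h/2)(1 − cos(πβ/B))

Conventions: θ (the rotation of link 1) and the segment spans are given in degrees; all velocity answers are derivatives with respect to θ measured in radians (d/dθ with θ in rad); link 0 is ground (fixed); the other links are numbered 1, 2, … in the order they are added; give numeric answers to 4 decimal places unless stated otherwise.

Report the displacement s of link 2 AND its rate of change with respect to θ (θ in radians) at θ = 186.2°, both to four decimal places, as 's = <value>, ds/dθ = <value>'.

segment 1 (0° to 92.1°, simple-harmonic, h = 15) is passed completely: s = 0.0000 + (15) = 15.0000
segment 2 (92.1° to 159.6°, cycloidal, h = 19) is passed completely: s = 15.0000 + (19) = 34.0000
θ = 186.2° falls in segment 3 (159.6° to 244.2°, simple-harmonic, h = 6): β = 186.2 − 159.6 = 26.6°, B = 84.6°; Δs = 6/2·(1 − cos(π·0.3144)) = 1.3484; s = 34.0000 + 1.3484 = 35.3484
velocity in seg [159.6°–244.2°] (simple-harmonic), θ in radians: β = 26.6° = 0.4643 rad, B = 84.6° = 1.4765 rad; ds/dθ = (πh/(2B)) sin(πβ/B) = (π·6/(2·1.4765)) sin(π·0.3144) = 5.328555 mm/rad

s = 35.3484, ds/dθ = 5.3286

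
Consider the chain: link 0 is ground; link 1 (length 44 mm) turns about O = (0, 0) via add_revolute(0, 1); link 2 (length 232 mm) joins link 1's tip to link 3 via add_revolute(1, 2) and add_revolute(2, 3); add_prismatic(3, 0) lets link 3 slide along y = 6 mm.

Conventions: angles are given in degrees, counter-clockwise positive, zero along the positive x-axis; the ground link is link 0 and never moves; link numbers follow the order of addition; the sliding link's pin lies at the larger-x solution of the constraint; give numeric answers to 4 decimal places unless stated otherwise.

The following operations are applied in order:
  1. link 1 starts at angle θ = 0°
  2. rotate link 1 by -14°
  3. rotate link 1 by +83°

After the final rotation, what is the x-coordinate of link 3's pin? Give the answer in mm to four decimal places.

geometry: r = 44 mm, L = 232 mm, e = 6 mm; θ starts at 0°
rotate link 1 by -14°: θ ← 0° -14° = -14°
rotate link 1 by +83°: θ ← -14° +83° = 69°
crank pin P = (r cos θ, r sin θ) = (15.768190, 41.077539)
h = r sin θ − e = 41.077539 − 6 = 35.077539
x = r cos θ + √(L² − h²) = 15.768190 + 229.332872 = 245.101062

245.1011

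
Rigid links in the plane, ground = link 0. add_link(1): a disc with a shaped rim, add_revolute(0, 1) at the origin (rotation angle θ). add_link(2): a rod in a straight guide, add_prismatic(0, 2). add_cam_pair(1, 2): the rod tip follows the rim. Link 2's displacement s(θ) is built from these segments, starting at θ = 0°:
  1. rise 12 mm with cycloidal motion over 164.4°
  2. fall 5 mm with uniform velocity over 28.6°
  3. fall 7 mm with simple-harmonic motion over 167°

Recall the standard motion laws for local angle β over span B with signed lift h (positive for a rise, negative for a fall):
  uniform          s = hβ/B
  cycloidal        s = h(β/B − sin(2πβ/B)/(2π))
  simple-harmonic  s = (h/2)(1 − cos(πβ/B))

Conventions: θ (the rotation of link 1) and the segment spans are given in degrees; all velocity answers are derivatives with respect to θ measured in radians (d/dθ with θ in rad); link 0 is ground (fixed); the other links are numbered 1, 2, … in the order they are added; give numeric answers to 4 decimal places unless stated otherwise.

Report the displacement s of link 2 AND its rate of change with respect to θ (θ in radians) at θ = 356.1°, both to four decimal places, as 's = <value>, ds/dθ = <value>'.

segment 1 (0° to 164.4°, cycloidal, h = 12) is passed completely: s = 0.0000 + (12) = 12.0000
segment 2 (164.4° to 193°, uniform, h = -5) is passed completely: s = 12.0000 + (-5) = 7.0000
θ = 356.1° falls in segment 3 (193° to 360°, simple-harmonic, h = -7): β = 356.1 − 193 = 163.1°, B = 167°; Δs = -7/2·(1 − cos(π·0.9766)) = -6.9906; s = 7.0000 − 6.9906 = 0.0094
velocity in seg [193°–360°] (simple-harmonic), θ in radians: β = 163.1° = 2.8466 rad, B = 167° = 2.9147 rad; ds/dθ = (πh/(2B)) sin(πβ/B) = (π·(-7)/(2·2.9147)) sin(π·0.9766) = -0.276524 mm/rad

s = 0.0094, ds/dθ = -0.2765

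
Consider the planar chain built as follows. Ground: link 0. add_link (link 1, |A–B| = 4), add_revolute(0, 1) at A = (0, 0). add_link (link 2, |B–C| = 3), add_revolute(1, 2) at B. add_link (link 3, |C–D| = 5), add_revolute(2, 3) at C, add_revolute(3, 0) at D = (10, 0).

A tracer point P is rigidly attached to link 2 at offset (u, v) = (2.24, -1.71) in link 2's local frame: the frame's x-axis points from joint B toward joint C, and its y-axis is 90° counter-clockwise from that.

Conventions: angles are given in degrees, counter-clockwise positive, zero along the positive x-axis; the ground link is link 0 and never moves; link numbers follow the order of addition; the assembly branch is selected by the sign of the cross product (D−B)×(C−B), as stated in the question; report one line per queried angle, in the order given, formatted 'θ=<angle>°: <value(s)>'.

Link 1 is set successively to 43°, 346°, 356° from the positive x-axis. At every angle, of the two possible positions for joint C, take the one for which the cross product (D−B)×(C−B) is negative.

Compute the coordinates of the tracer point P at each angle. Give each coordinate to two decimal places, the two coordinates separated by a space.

A=(0,0), D=(10.00,0)
θ=43°: B = A + 4.00·(cos43°, sin43°) = (2.9254, 2.7280)
θ=43°: |BD| = 7.5823
θ=43°: circle(B,3.00) ∩ circle(D,5.00): a=2.7361, h=1.2304
θ=43°:   candidates: C₊=(5.9210,2.8916) cross=9.329; C₋=(5.0356,0.5956) cross=-9.329
θ=43°:   branch - wants cross < 0 → take C=(5.0356,0.5956) (cross=-9.329)
θ=43°: ex = (C−B)/|BC| = (0.7034,-0.7108); ey = (0.7108,0.7034)
θ=43°: P = B + 2.24·ex + -1.71·ey = (3.2856,-0.0670)
θ=346°: B = A + 4.00·(cos346°, sin346°) = (3.8812, -0.9677)
θ=346°: |BD| = 6.1949
θ=346°: circle(B,3.00) ∩ circle(D,5.00): a=1.8060, h=2.3955
θ=346°:   candidates: C₊=(5.2909,1.6805) cross=14.840; C₋=(6.0392,-3.0516) cross=-14.840
θ=346°:   branch - wants cross < 0 → take C=(6.0392,-3.0516) (cross=-14.840)
θ=346°: ex = (C−B)/|BC| = (0.7194,-0.6946); ey = (0.6946,0.7194)
θ=346°: P = B + 2.24·ex + -1.71·ey = (4.3047,-3.7538)
θ=356°: B = A + 4.00·(cos356°, sin356°) = (3.9903, -0.2790)
θ=356°: |BD| = 6.0162
θ=356°: circle(B,3.00) ∩ circle(D,5.00): a=1.6784, h=2.4866
θ=356°:   candidates: C₊=(5.5515,2.2827) cross=14.960; C₋=(5.7821,-2.6851) cross=-14.960
θ=356°:   branch - wants cross < 0 → take C=(5.7821,-2.6851) (cross=-14.960)
θ=356°: ex = (C−B)/|BC| = (0.5973,-0.8020); ey = (0.8020,0.5973)
θ=356°: P = B + 2.24·ex + -1.71·ey = (3.9567,-3.0969)

θ=43°: 3.29 -0.07
θ=346°: 4.30 -3.75
θ=356°: 3.96 -3.10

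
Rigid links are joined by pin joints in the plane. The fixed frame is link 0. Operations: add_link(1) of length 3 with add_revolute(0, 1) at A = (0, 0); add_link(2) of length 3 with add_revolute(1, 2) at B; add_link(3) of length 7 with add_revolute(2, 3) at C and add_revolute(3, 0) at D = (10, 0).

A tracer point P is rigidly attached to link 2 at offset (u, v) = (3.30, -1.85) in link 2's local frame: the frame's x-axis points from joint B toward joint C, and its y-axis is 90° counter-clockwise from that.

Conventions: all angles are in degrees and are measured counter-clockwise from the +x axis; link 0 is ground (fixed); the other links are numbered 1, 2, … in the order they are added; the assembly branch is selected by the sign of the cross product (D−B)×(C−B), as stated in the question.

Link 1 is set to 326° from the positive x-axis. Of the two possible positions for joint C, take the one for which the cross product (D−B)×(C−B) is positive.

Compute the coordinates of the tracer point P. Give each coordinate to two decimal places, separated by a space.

A=(0,0), D=(10.00,0)
B = A + 3.00·(cos326°, sin326°) = (2.4871, -1.6776)
|BD| = 7.6979
circle(B,3.00) ∩ circle(D,7.00): a=1.2508, h=2.7268
  candidates: C₊=(3.1137,1.2563) cross=20.991; C₋=(4.3021,-4.0662) cross=-20.991
  branch + wants cross > 0 → take C=(3.1137,1.2563) (cross=20.991)
ex = (C−B)/|BC| = (0.2088,0.9779); ey = (-0.9779,0.2088)
P = B + 3.30·ex + -1.85·ey = (4.9855,1.1633)

4.99 1.16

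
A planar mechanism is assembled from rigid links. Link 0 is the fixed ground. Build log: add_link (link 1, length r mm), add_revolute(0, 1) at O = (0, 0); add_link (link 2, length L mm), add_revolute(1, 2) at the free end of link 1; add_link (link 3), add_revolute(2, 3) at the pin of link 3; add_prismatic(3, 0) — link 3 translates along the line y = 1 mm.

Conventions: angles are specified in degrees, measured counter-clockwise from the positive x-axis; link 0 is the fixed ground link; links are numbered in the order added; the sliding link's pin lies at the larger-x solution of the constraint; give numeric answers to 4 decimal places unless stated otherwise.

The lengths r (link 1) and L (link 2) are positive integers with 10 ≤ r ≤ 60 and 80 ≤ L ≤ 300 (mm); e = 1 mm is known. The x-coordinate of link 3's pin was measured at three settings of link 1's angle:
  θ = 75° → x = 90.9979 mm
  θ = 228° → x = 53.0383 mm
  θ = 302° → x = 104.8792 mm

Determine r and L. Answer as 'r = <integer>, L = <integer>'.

constraint per measurement: (x − r cos θ)² + (r sin θ − e)² = L²
subtracting the θ₁ and θ₂ equations cancels the r² and L² terms:
r = (x₁² − x₂²) / (2[(x₁cos θ₁ + e sin θ₁) − (x₂cos θ₂ + e sin θ₂)]) = 45.0000 → r = 45
L² = (x₁ − r cos θ₁)² + (r sin θ₁ − e)² = 8100.0054 → L = 90.0000 → L = 90
check at θ₃=302°: x = 104.8792 (printed 104.8792) ✓

r = 45, L = 90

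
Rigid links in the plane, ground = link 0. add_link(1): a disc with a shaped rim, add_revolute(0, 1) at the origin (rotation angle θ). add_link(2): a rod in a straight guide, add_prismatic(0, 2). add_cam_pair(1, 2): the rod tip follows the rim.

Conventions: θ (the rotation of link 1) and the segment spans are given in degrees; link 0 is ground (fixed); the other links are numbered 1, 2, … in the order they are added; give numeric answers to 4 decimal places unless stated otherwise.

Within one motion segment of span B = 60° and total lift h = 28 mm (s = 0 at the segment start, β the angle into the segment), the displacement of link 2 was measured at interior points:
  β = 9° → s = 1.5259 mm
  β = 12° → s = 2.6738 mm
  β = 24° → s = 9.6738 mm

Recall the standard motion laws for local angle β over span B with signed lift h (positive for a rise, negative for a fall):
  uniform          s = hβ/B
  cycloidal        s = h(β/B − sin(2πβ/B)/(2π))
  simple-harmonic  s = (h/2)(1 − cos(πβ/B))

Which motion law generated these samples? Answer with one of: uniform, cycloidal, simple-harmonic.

candidates at β/B = r: uniform s = h·r (linear in β); cycloidal s = h·(r − sin(2πr)/(2π)); simple-harmonic s = (h/2)(1 − cos(πr))
β=9°: printed 1.5259 | uniform 4.2000, cycloidal 0.5947, simple-harmonic 1.5259
β=12°: printed 2.6738 | uniform 5.6000, cycloidal 1.3618, simple-harmonic 2.6738
β=24°: printed 9.6738 | uniform 11.2000, cycloidal 8.5806, simple-harmonic 9.6738
only one law matches every sample → simple-harmonic

simple-harmonic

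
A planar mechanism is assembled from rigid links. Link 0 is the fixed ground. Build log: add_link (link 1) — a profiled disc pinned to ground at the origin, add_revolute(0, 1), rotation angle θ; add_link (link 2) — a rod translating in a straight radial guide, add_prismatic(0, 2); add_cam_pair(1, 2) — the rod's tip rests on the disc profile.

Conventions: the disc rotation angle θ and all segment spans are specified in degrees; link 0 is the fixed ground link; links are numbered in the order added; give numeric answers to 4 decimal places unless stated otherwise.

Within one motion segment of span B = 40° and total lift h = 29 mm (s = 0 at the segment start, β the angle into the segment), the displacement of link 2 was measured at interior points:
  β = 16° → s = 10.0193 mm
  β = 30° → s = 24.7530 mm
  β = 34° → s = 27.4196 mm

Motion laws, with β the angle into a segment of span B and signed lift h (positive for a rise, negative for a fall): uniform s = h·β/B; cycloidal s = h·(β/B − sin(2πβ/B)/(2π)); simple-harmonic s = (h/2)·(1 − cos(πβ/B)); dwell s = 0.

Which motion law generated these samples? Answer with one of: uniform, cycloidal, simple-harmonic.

candidates at β/B = r: uniform s = h·r (linear in β); cycloidal s = h·(r − sin(2πr)/(2π)); simple-harmonic s = (h/2)(1 − cos(πr))
β=16°: printed 10.0193 | uniform 11.6000, cycloidal 8.8871, simple-harmonic 10.0193
β=30°: printed 24.7530 | uniform 21.7500, cycloidal 26.3655, simple-harmonic 24.7530
β=34°: printed 27.4196 | uniform 24.6500, cycloidal 28.3840, simple-harmonic 27.4196
only one law matches every sample → simple-harmonic

simple-harmonic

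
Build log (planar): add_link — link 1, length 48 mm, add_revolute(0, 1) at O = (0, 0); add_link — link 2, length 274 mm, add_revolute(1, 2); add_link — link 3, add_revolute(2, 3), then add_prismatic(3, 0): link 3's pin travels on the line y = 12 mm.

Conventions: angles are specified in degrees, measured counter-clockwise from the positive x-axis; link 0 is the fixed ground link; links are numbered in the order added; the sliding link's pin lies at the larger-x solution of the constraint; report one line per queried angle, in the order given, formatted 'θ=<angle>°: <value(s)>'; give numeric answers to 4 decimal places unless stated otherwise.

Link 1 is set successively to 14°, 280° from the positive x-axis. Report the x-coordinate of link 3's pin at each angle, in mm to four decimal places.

geometry: r = 48 mm, L = 274 mm, e = 12 mm
θ=14°: crank pin P = (r cos θ, r sin θ) = (46.574195, 11.612251)
θ=14°: h = r sin θ − e = 11.612251 − 12 = -0.387749
θ=14°: x = r cos θ + √(L² − h²) = 46.574195 + 273.999726 = 320.573921
θ=280°: crank pin P = (r cos θ, r sin θ) = (8.335113, -47.270772)
θ=280°: h = r sin θ − e = -47.270772 − 12 = -59.270772
θ=280°: x = r cos θ + √(L² − h²) = 8.335113 + 267.512571 = 275.847683

θ=14°: 320.5739
θ=280°: 275.8477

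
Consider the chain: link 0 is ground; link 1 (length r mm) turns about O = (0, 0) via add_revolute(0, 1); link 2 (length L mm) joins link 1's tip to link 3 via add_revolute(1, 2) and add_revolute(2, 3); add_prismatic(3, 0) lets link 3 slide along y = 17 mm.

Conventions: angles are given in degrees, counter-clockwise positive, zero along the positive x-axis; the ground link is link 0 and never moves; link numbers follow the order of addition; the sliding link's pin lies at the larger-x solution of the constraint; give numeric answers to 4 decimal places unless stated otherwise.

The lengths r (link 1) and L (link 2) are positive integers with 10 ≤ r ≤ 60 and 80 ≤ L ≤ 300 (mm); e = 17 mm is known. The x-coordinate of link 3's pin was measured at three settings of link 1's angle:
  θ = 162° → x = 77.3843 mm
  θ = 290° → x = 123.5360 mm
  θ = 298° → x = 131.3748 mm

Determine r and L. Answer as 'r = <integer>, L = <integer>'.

constraint per measurement: (x − r cos θ)² + (r sin θ − e)² = L²
subtracting the θ₁ and θ₂ equations cancels the r² and L² terms:
r = (x₁² − x₂²) / (2[(x₁cos θ₁ + e sin θ₁) − (x₂cos θ₂ + e sin θ₂)]) = 49.0000 → r = 49
L² = (x₁ − r cos θ₁)² + (r sin θ₁ − e)² = 15375.9982 → L = 124.0000 → L = 124
check at θ₃=298°: x = 131.3748 (printed 131.3748) ✓

r = 49, L = 124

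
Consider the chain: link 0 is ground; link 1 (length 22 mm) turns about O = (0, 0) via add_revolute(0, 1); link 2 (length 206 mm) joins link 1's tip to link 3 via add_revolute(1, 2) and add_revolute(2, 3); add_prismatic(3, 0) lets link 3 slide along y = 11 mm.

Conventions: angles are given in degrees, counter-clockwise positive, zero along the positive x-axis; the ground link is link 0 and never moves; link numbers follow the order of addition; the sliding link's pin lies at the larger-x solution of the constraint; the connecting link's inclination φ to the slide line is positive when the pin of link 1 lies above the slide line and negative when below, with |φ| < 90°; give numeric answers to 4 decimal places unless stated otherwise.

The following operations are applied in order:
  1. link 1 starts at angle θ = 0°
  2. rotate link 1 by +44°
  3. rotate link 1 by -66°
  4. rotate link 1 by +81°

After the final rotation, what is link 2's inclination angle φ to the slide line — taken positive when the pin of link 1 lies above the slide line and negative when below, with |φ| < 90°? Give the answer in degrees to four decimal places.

geometry: r = 22 mm, L = 206 mm, e = 11 mm; θ starts at 0°
rotate link 1 by +44°: θ ← 0° +44° = 44°
rotate link 1 by -66°: θ ← 44° -66° = -22°
rotate link 1 by +81°: θ ← -22° +81° = 59°
h = r sin θ − e = 18.857681 − 11 = 7.857681
sin φ = h / L = 7.857681 / 206 = 0.03814408
φ = arcsin(0.03814408) = 2.186025°

2.1860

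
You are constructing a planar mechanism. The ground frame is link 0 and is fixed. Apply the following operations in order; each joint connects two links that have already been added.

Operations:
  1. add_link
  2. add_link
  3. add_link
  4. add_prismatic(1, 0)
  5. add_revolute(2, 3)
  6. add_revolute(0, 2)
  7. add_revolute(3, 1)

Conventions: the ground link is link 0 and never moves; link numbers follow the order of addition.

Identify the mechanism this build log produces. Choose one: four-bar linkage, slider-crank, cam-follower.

links: 4 (incl. ground); joints: 3 revolute, 1 prismatic, 0 higher (cam) pair, forming one closed loop
4 links, 3 revolutes + 1 prismatic in one loop → slider-crank

slider-crank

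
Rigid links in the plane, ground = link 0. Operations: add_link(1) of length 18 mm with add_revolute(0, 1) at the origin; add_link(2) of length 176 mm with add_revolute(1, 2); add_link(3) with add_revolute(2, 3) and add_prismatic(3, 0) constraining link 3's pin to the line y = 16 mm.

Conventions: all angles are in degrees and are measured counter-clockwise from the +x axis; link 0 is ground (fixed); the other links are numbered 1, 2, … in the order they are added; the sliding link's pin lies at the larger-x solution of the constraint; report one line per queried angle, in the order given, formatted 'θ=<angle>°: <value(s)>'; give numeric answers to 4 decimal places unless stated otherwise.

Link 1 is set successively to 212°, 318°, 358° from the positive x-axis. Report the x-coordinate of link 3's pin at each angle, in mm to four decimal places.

geometry: r = 18 mm, L = 176 mm, e = 16 mm
θ=212°: crank pin P = (r cos θ, r sin θ) = (-15.264866, -9.538547)
θ=212°: h = r sin θ − e = -9.538547 − 16 = -25.538547
θ=212°: x = r cos θ + √(L² − h²) = -15.264866 + 174.137252 = 158.872387
θ=318°: crank pin P = (r cos θ, r sin θ) = (13.376607, -12.044351)
θ=318°: h = r sin θ − e = -12.044351 − 16 = -28.044351
θ=318°: x = r cos θ + √(L² − h²) = 13.376607 + 173.751300 = 187.127907
θ=358°: crank pin P = (r cos θ, r sin θ) = (17.989035, -0.628191)
θ=358°: h = r sin θ − e = -0.628191 − 16 = -16.628191
θ=358°: x = r cos θ + √(L² − h²) = 17.989035 + 175.212737 = 193.201772

θ=212°: 158.8724
θ=318°: 187.1279
θ=358°: 193.2018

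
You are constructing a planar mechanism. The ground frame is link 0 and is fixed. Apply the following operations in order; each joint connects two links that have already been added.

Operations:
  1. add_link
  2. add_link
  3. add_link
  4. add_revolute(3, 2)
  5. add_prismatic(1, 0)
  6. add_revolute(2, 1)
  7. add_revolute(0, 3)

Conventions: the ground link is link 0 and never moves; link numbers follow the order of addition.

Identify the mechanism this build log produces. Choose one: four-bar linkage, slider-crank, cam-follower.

links: 4 (incl. ground); joints: 3 revolute, 1 prismatic, 0 higher (cam) pair, forming one closed loop
4 links, 3 revolutes + 1 prismatic in one loop → slider-crank

slider-crank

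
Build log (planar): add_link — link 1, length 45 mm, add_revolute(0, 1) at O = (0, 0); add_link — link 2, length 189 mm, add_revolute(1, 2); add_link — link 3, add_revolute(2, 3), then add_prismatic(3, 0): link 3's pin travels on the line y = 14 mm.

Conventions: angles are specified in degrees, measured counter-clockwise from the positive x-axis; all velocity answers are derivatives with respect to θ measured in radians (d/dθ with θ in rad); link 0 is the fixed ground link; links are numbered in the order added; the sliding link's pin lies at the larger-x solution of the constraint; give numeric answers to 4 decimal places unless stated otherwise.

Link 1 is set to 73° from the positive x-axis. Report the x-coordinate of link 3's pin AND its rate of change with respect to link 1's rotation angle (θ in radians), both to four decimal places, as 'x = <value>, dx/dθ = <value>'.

geometry: r = 45 mm, L = 189 mm, e = 14 mm
crank pin P = (r cos θ, r sin θ) = (13.156727, 43.033714)
h = r sin θ − e = 43.033714 − 14 = 29.033714
x = r cos θ + √(L² − h²) = 13.156727 + 186.756642 = 199.913369
dx/dθ = −r sin θ − h·r cos θ/√(L² − h²) (θ in radians; h = 29.033714) = -45.079096

x = 199.9134, dx/dθ = -45.0791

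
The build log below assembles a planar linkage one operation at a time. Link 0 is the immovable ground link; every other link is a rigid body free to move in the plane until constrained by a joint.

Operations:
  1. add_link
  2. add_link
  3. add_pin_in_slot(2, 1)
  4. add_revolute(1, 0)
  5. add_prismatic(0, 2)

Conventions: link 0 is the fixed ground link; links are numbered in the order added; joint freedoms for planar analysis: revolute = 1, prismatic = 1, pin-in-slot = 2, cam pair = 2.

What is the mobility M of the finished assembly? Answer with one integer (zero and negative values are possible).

ground; <1,0,0>
#1 <2,0,0>
#2 <3,0,0>
PS:2↔1 J2 <3,0,1>
R:1↔0 J1 <3,1,1>
P:0↔2 J1 <3,2,1>
3×2 − 2×2 − 1×1 = 1

M = 1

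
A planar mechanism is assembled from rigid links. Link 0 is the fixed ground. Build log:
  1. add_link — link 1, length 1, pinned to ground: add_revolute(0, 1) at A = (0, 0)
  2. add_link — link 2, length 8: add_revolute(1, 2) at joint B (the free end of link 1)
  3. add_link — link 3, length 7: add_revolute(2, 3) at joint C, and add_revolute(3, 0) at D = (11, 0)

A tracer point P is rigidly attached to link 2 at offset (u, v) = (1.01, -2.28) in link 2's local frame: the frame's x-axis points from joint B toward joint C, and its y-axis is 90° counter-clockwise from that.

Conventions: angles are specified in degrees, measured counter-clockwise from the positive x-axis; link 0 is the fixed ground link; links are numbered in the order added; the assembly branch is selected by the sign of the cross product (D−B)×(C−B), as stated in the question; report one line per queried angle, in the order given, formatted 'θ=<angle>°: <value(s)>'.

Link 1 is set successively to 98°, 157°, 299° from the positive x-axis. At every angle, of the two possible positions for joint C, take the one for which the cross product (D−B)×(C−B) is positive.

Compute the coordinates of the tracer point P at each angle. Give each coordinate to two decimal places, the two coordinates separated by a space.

A=(0,0), D=(11.00,0)
θ=98°: B = A + 1.00·(cos98°, sin98°) = (-0.1392, 0.9903)
θ=98°: |BD| = 11.1831
θ=98°: circle(B,8.00) ∩ circle(D,7.00): a=6.2622, h=4.9784
θ=98°:   candidates: C₊=(6.5393,5.3946) cross=55.674; C₋=(5.6576,-4.5231) cross=-55.674
θ=98°:   branch + wants cross > 0 → take C=(6.5393,5.3946) (cross=55.674)
θ=98°: ex = (C−B)/|BC| = (0.8348,0.5505); ey = (-0.5505,0.8348)
θ=98°: P = B + 1.01·ex + -2.28·ey = (1.9592,-0.3570)
θ=157°: B = A + 1.00·(cos157°, sin157°) = (-0.9205, 0.3907)
θ=157°: |BD| = 11.9269
θ=157°: circle(B,8.00) ∩ circle(D,7.00): a=6.5923, h=4.5323
θ=157°:   candidates: C₊=(5.8167,4.7046) cross=54.056; C₋=(5.5198,-4.3551) cross=-54.056
θ=157°:   branch + wants cross > 0 → take C=(5.8167,4.7046) (cross=54.056)
θ=157°: ex = (C−B)/|BC| = (0.8422,0.5392); ey = (-0.5392,0.8422)
θ=157°: P = B + 1.01·ex + -2.28·ey = (1.1595,-0.9847)
θ=299°: B = A + 1.00·(cos299°, sin299°) = (0.4848, -0.8746)
θ=299°: |BD| = 10.5515
θ=299°: circle(B,8.00) ∩ circle(D,7.00): a=5.9866, h=5.3067
θ=299°:   candidates: C₊=(6.0109,4.9101) cross=55.994; C₋=(6.8906,-5.6668) cross=-55.994
θ=299°:   branch + wants cross > 0 → take C=(6.0109,4.9101) (cross=55.994)
θ=299°: ex = (C−B)/|BC| = (0.6908,0.7231); ey = (-0.7231,0.6908)
θ=299°: P = B + 1.01·ex + -2.28·ey = (2.8311,-1.7192)

θ=98°: 1.96 -0.36
θ=157°: 1.16 -0.98
θ=299°: 2.83 -1.72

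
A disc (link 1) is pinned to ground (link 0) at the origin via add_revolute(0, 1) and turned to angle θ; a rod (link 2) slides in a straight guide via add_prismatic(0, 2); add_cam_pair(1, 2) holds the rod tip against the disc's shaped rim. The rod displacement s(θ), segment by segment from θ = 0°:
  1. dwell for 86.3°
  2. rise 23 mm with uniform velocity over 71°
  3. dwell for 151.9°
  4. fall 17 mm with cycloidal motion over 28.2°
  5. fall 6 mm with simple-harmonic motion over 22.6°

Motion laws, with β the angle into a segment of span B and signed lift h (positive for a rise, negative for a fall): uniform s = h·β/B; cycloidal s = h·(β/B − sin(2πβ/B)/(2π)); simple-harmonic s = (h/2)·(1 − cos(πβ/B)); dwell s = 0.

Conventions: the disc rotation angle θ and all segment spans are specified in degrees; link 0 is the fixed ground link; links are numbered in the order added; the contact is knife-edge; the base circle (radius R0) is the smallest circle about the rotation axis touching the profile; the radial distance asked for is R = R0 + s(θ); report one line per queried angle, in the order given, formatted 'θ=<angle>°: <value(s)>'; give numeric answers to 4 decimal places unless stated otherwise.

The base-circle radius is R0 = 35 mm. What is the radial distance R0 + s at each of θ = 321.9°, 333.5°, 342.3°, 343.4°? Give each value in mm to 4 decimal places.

segment 1 (0° to 86.3°, dwell): s unchanged at 0.0000
segment 2 (86.3° to 157.3°, uniform, h = 23) is passed completely: s = 0.0000 + (23) = 23.0000
segment 3 (157.3° to 309.2°, dwell): s unchanged at 23.0000
θ = 321.9° falls in segment 4 (309.2° to 337.4°, cycloidal, h = -17): β = 321.9 − 309.2 = 12.7°, B = 28.2°; Δs = -17·(0.4504 − sin(2π·0.4504)/(2π)) = -6.8257; s = 23.0000 − 6.8257 = 16.1743
θ = 333.5° falls in segment 4 (309.2° to 337.4°, cycloidal, h = -17): β = 333.5 − 309.2 = 24.3°, B = 28.2°; Δs = -17·(0.8617 − sin(2π·0.8617)/(2π)) = -16.7151; s = 23.0000 − 16.7151 = 6.2849
segment 4 (309.2° to 337.4°, cycloidal, h = -17) is passed completely: s = 23.0000 + (-17) = 6.0000
θ = 342.3° falls in segment 5 (337.4° to 360°, simple-harmonic, h = -6): β = 342.3 − 337.4 = 4.9°, B = 22.6°; Δs = -6/2·(1 − cos(π·0.2168)) = -0.6694; s = 6.0000 − 0.6694 = 5.3306
θ = 343.4° falls in segment 5 (337.4° to 360°, simple-harmonic, h = -6): β = 343.4 − 337.4 = 6°, B = 22.6°; Δs = -6/2·(1 − cos(π·0.2655)) = -0.9844; s = 6.0000 − 0.9844 = 5.0156
θ=321.9°: R = R0 + s = 35 + 16.1743 = 51.1743
θ=333.5°: R = R0 + s = 35 + 6.2849 = 41.2849
θ=342.3°: R = R0 + s = 35 + 5.3306 = 40.3306
θ=343.4°: R = R0 + s = 35 + 5.0156 = 40.0156

θ=321.9°: 51.1743
θ=333.5°: 41.2849
θ=342.3°: 40.3306
θ=343.4°: 40.0156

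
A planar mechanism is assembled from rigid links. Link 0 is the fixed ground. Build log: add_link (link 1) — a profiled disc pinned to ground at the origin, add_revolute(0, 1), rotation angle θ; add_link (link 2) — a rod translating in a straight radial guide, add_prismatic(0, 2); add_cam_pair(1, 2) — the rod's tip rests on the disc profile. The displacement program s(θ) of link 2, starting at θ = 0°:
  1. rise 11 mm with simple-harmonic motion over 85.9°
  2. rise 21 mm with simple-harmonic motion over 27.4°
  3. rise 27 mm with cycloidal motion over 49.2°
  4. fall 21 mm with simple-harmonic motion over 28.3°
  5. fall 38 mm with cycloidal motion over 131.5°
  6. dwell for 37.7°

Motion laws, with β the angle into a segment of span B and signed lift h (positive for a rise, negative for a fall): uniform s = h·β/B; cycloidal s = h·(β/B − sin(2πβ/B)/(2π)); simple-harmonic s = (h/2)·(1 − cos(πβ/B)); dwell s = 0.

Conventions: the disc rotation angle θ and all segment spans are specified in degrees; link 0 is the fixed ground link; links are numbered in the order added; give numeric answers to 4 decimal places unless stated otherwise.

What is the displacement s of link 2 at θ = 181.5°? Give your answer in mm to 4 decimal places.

seg 1 [0°–85.9°] simple-harmonic, h=11: full span → s += 11 → s = 11.0000
seg 2 [85.9°–113.3°] simple-harmonic, h=21: full span → s += 21 → s = 32.0000
seg 3 [113.3°–162.5°] cycloidal, h=27: full span → s += 27 → s = 59.0000
seg 4 [162.5°–190.8°] simple-harmonic, h=-21: θ=181.5° here. β=19, B=28.3. -21/2·(1 − cos(π·0.6714)) = -15.8840 → s = 43.1160

43.1160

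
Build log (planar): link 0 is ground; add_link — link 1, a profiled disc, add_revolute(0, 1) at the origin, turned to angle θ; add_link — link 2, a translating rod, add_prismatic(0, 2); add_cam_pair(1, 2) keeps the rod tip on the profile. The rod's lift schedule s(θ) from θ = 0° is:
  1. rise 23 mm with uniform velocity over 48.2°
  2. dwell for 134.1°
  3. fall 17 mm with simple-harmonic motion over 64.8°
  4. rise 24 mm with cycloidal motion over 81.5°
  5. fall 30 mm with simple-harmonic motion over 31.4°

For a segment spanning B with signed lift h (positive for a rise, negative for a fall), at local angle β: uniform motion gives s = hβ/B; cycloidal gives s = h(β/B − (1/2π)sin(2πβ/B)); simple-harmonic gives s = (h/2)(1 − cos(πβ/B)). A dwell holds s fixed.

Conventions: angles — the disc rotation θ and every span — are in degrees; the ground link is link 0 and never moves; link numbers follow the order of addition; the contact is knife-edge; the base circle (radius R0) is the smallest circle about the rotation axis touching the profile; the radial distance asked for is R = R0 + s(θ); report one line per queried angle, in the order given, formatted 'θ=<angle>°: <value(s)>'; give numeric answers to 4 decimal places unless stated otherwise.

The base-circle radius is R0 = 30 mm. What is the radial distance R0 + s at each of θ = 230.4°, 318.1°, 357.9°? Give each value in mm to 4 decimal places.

seg 1 [0°–48.2°] uniform, h=23: full span → s += 23 → s = 23.0000
seg 2 [48.2°–182.3°] dwell: s stays 23.0000
seg 3 [182.3°–247.1°] simple-harmonic, h=-17: θ=230.4° here. β=48.1, B=64.8. -17/2·(1 − cos(π·0.7423)) = -14.3630 → s = 8.6370
seg 3 [182.3°–247.1°] simple-harmonic, h=-17: full span → s += -17 → s = 6.0000
seg 4 [247.1°–328.6°] cycloidal, h=24: θ=318.1° here. β=71, B=81.5. 24·(0.8712 − sin(2π·0.8712)/(2π)) = 23.6732 → s = 29.6732
seg 4 [247.1°–328.6°] cycloidal, h=24: full span → s += 24 → s = 30.0000
seg 5 [328.6°–360°] simple-harmonic, h=-30: θ=357.9° here. β=29.3, B=31.4. -30/2·(1 − cos(π·0.9331)) = -29.6701 → s = 0.3299
θ=230.4°: R = R0 + s = 30 + 8.6370 = 38.6370
θ=318.1°: R = R0 + s = 30 + 29.6732 = 59.6732
θ=357.9°: R = R0 + s = 30 + 0.3299 = 30.3299

θ=230.4°: 38.6370
θ=318.1°: 59.6732
θ=357.9°: 30.3299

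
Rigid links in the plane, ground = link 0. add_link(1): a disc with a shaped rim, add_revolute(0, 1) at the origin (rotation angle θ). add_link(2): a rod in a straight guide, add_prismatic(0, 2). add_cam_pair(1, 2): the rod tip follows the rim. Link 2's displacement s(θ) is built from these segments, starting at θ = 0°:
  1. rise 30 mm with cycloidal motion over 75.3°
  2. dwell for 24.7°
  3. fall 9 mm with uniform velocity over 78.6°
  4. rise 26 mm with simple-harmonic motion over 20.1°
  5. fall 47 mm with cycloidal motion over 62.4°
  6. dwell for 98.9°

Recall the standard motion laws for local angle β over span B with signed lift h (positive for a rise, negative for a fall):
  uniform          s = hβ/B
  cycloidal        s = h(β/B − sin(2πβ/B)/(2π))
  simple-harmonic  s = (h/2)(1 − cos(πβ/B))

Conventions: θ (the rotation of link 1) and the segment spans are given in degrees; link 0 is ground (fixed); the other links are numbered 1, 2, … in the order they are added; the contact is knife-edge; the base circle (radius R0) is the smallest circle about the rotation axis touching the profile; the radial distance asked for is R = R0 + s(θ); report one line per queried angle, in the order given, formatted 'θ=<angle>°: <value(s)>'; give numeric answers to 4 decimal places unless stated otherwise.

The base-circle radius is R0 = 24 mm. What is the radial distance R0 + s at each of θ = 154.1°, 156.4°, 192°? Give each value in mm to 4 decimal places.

segment 1 (0° to 75.3°, cycloidal, h = 30) is passed completely: s = 0.0000 + (30) = 30.0000
segment 2 (75.3° to 100°, dwell): s unchanged at 30.0000
θ = 154.1° falls in segment 3 (100° to 178.6°, uniform, h = -9): β = 154.1 − 100 = 54.1°, B = 78.6°; Δs = -9·54.1/78.6 = -6.1947; s = 30.0000 − 6.1947 = 23.8053
θ = 156.4° falls in segment 3 (100° to 178.6°, uniform, h = -9): β = 156.4 − 100 = 56.4°, B = 78.6°; Δs = -9·56.4/78.6 = -6.4580; s = 30.0000 − 6.4580 = 23.5420
segment 3 (100° to 178.6°, uniform, h = -9) is passed completely: s = 30.0000 + (-9) = 21.0000
θ = 192° falls in segment 4 (178.6° to 198.7°, simple-harmonic, h = 26): β = 192 − 178.6 = 13.4°, B = 20.1°; Δs = 26/2·(1 − cos(π·0.6667)) = 19.5000; s = 21.0000 + 19.5000 = 40.5000
θ=154.1°: R = R0 + s = 24 + 23.8053 = 47.8053
θ=156.4°: R = R0 + s = 24 + 23.5420 = 47.5420
θ=192°: R = R0 + s = 24 + 40.5000 = 64.5000

θ=154.1°: 47.8053
θ=156.4°: 47.5420
θ=192°: 64.5000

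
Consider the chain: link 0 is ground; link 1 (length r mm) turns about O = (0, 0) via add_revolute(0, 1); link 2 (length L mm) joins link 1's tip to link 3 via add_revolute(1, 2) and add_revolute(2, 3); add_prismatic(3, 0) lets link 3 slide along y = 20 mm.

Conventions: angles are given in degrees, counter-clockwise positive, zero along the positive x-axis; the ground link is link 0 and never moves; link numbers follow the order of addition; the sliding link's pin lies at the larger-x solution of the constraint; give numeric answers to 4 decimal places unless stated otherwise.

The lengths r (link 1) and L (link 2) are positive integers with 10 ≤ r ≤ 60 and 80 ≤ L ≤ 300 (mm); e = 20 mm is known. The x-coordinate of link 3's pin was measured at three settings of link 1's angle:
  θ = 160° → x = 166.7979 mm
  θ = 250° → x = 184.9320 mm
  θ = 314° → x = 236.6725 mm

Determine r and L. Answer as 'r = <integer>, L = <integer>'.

constraint per measurement: (x − r cos θ)² + (r sin θ − e)² = L²
subtracting the θ₁ and θ₂ equations cancels the r² and L² terms:
r = (x₁² − x₂²) / (2[(x₁cos θ₁ + e sin θ₁) − (x₂cos θ₂ + e sin θ₂)]) = 47.0002 → r = 47
L² = (x₁ − r cos θ₁)² + (r sin θ₁ − e)² = 44520.9846 → L = 211.0000 → L = 211
check at θ₃=314°: x = 236.6725 (printed 236.6725) ✓

r = 47, L = 211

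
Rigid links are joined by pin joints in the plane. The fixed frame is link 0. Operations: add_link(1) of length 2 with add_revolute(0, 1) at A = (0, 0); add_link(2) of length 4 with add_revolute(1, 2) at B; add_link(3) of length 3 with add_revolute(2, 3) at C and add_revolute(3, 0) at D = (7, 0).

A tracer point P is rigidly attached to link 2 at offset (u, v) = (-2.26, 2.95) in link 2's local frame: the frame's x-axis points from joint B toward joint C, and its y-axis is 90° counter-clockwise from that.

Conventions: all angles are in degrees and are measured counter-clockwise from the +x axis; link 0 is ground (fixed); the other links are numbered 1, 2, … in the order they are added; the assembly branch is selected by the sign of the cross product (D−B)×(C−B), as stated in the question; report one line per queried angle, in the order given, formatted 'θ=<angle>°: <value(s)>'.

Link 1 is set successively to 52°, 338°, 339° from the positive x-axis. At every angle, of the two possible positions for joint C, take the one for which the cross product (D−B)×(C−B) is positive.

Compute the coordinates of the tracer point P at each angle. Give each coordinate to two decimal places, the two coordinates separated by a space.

A=(0,0), D=(7.00,0)
θ=52°: B = A + 2.00·(cos52°, sin52°) = (1.2313, 1.5760)
θ=52°: |BD| = 5.9801
θ=52°: circle(B,4.00) ∩ circle(D,3.00): a=3.5753, h=1.7936
θ=52°:   candidates: C₊=(5.1529,2.3640) cross=10.726; C₋=(4.2075,-1.0964) cross=-10.726
θ=52°:   branch + wants cross > 0 → take C=(5.1529,2.3640) (cross=10.726)
θ=52°: ex = (C−B)/|BC| = (0.9804,0.1970); ey = (-0.1970,0.9804)
θ=52°: P = B + -2.26·ex + 2.95·ey = (-1.5655,4.0230)
θ=338°: B = A + 2.00·(cos338°, sin338°) = (1.8544, -0.7492)
θ=338°: |BD| = 5.1999
θ=338°: circle(B,4.00) ∩ circle(D,3.00): a=3.2730, h=2.2994
θ=338°:   candidates: C₊=(4.7619,1.9978) cross=11.957; C₋=(5.4246,-2.5530) cross=-11.957
θ=338°:   branch + wants cross > 0 → take C=(4.7619,1.9978) (cross=11.957)
θ=338°: ex = (C−B)/|BC| = (0.7269,0.6867); ey = (-0.6867,0.7269)
θ=338°: P = B + -2.26·ex + 2.95·ey = (-1.8143,-0.1569)
θ=339°: B = A + 2.00·(cos339°, sin339°) = (1.8672, -0.7167)
θ=339°: |BD| = 5.1826
θ=339°: circle(B,4.00) ∩ circle(D,3.00): a=3.2667, h=2.3085
θ=339°:   candidates: C₊=(4.7832,2.0213) cross=11.964; C₋=(5.4217,-2.5513) cross=-11.964
θ=339°:   branch + wants cross > 0 → take C=(4.7832,2.0213) (cross=11.964)
θ=339°: ex = (C−B)/|BC| = (0.7290,0.6845); ey = (-0.6845,0.7290)
θ=339°: P = B + -2.26·ex + 2.95·ey = (-1.7997,-0.1132)

θ=52°: -1.57 4.02
θ=338°: -1.81 -0.16
θ=339°: -1.80 -0.11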